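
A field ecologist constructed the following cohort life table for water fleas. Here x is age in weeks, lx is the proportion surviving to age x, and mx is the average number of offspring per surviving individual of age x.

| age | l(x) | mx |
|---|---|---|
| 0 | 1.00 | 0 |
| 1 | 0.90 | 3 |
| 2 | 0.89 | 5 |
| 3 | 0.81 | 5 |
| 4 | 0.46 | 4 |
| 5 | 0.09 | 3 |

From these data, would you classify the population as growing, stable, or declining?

R0 = Σ lx·mx = 0 + 2.7 + 4.45 + 4.05 + 1.84 + 0.27 = 13.31
R0 > 1, so the population is growing.

growing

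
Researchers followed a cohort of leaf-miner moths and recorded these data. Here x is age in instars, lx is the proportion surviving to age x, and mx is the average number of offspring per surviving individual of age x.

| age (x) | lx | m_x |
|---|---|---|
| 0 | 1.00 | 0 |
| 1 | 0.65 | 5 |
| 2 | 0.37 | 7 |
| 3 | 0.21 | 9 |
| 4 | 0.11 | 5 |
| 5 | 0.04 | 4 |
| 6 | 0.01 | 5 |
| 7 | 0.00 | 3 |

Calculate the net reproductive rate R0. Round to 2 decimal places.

8.49

lx·mx by age: 0, 3.25, 2.59, 1.89, 0.55, 0.16, 0.05, 0
R0 = Σ lx·mx = 8.49 → 8.49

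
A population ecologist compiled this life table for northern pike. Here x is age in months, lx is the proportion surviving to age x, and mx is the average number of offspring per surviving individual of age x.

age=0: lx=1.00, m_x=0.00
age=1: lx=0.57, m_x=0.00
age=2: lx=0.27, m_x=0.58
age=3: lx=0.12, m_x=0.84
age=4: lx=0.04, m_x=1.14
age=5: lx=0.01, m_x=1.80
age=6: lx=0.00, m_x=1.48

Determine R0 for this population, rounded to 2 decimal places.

lx·mx by age: 0, 0, 0.1566, 0.1008, 0.0456, 0.018, 0
R0 = Σ lx·mx = 0.321 → 0.32

0.32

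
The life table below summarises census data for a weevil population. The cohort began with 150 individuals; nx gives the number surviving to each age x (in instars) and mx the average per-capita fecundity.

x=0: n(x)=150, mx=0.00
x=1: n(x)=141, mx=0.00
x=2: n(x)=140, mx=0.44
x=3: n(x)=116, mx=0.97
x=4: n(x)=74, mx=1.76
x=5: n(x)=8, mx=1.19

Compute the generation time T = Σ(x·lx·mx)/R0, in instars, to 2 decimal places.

3.28

lx = nx/n0 = nx/150: 1, 0.94, 0.93333…, 0.77333…, 0.49333…, 0.05333…
lx·mx: 0, 0, 0.410667…, 0.750133…, 0.868267…, 0.063467… → R0 = 2.092533…
x·lx·mx: 0, 0, 0.821333…, 2.2504…, 3.473067…, 0.317333… → Σ = 6.862133…
T = 6.862133… / 2.092533… = 3.279342… → 3.28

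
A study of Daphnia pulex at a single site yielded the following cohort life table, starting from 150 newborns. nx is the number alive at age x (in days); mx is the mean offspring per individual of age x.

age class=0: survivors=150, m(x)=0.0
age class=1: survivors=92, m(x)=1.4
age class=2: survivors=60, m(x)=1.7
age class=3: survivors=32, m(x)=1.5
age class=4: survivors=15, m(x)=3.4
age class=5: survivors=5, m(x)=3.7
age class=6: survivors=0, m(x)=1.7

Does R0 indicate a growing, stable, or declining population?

growing

lx = nx/n0 = nx/150: 1, 0.61333…, 0.4, 0.21333…, 0.1, 0.03333…, 0
R0 = Σ lx·mx = 0 + 0.858667… + 0.68 + 0.32… + 0.34 + 0.123333… + 0 = 2.322…
R0 > 1, so the population is growing.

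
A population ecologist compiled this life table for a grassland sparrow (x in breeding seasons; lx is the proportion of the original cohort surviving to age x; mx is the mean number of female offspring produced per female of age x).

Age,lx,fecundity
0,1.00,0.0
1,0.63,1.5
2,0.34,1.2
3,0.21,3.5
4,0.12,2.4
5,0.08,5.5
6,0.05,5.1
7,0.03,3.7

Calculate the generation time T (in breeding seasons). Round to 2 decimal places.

lx·mx: 0, 0.945, 0.408, 0.735, 0.288, 0.44, 0.255, 0.111 → R0 = 3.182
x·lx·mx: 0, 0.945, 0.816, 2.205, 1.152, 2.2, 1.53, 0.777 → Σ = 9.625
T = 9.625 / 3.182 = 3.024827… → 3.02

3.02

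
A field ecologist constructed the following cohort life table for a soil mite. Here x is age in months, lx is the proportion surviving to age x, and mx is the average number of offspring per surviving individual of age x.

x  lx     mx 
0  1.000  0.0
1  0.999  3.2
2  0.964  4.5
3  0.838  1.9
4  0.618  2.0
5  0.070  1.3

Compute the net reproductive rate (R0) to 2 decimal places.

10.45

lx·mx by age: 0, 3.1968, 4.338, 1.5922, 1.236, 0.091
R0 = Σ lx·mx = 10.454 → 10.45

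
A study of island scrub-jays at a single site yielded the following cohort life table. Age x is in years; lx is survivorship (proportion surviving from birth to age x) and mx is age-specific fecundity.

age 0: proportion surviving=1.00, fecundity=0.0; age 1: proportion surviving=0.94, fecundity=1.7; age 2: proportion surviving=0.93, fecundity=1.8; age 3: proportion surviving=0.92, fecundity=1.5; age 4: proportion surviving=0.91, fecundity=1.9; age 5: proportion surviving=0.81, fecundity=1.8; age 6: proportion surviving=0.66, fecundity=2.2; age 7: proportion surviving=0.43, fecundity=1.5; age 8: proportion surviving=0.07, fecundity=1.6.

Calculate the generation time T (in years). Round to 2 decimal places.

lx·mx: 0, 1.598, 1.674, 1.38, 1.729, 1.458, 1.452, 0.645, 0.112 → R0 = 10.048
x·lx·mx: 0, 1.598, 3.348, 4.14, 6.916, 7.29, 8.712, 4.515, 0.896 → Σ = 37.415
T = 37.415 / 10.048 = 3.723627… → 3.72

3.72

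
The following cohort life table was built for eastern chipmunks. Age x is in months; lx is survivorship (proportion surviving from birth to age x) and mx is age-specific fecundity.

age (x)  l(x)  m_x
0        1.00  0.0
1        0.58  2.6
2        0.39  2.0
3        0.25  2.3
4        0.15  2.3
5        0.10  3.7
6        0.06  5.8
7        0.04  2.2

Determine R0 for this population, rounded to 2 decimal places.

4.01

lx·mx by age: 0, 1.508, 0.78, 0.575, 0.345, 0.37, 0.348, 0.088
R0 = Σ lx·mx = 4.014 → 4.01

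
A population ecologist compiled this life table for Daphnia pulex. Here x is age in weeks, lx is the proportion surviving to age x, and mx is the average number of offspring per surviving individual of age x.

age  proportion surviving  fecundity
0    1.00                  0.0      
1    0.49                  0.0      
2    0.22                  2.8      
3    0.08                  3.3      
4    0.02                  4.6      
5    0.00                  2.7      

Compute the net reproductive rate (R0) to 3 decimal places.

lx·mx by age: 0, 0, 0.616, 0.264, 0.092, 0
R0 = Σ lx·mx = 0.972 → 0.972

0.972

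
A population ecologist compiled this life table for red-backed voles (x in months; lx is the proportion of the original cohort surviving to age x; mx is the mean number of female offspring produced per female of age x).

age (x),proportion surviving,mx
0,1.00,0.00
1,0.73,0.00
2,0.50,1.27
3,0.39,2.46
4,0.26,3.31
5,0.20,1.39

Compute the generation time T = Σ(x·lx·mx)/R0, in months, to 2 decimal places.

lx·mx: 0, 0, 0.635, 0.9594, 0.8606, 0.278 → R0 = 2.733
x·lx·mx: 0, 0, 1.27, 2.8782, 3.4424, 1.39 → Σ = 8.9806
T = 8.9806 / 2.733 = 3.285986… → 3.29

3.29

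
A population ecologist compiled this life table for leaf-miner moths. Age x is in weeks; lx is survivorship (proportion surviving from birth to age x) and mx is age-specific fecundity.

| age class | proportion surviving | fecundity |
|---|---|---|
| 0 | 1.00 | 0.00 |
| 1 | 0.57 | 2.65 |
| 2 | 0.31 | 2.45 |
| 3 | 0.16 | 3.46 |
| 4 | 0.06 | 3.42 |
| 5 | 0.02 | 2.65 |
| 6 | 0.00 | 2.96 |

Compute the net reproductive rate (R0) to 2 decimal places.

lx·mx by age: 0, 1.5105, 0.7595, 0.5536, 0.2052, 0.053, 0
R0 = Σ lx·mx = 3.0818 → 3.08

3.08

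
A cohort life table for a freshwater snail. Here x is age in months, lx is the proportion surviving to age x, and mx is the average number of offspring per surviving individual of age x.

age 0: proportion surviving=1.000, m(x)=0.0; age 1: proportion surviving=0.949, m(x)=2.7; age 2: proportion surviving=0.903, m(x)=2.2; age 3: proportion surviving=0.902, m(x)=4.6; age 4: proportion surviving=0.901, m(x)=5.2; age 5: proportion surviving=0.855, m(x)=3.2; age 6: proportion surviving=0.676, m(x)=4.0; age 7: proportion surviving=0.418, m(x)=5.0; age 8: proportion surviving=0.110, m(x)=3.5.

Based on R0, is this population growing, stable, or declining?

growing

R0 = Σ lx·mx = 0 + 2.5623 + 1.9866 + 4.1492 + 4.6852 + 2.736 + 2.704 + 2.09 + 0.385 = 21.2983
R0 > 1, so the population is growing.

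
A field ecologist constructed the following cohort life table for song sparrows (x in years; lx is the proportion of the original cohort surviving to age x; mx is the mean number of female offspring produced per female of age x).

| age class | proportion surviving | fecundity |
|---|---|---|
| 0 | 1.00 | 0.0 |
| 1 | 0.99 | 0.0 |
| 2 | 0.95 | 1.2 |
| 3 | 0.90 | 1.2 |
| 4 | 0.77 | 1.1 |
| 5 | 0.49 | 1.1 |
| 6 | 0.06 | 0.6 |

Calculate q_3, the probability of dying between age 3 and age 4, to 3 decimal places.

q_3 = (l_3 − l_4) / l_3 = (0.9 − 0.77) / 0.9
     = 0.13 / 0.9 = 0.144444… → 0.144

0.144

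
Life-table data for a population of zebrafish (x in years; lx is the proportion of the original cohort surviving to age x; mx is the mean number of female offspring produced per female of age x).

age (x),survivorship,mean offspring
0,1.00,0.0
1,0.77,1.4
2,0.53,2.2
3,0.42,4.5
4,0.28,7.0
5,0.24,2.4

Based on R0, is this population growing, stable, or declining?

R0 = Σ lx·mx = 0 + 1.078 + 1.166 + 1.89 + 1.96 + 0.576 = 6.67
R0 > 1, so the population is growing.

growing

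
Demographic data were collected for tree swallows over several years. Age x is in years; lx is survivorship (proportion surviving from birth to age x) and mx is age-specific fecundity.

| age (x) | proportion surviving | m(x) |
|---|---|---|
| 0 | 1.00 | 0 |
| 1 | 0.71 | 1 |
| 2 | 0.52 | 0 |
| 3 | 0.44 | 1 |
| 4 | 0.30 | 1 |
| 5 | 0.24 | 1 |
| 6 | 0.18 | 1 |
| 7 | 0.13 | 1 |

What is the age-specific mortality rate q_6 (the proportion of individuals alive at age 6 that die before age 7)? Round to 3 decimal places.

0.278

q_6 = (l_6 − l_7) / l_6 = (0.18 − 0.13) / 0.18
     = 0.05 / 0.18 = 0.277778… → 0.278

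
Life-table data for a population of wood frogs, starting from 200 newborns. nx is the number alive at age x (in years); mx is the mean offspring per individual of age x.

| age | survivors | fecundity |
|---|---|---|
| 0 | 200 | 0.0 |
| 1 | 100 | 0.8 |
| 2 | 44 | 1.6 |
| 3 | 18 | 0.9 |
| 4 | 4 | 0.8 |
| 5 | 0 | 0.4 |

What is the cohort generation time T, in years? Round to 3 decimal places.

lx = nx/n0 = nx/200: 1, 0.5, 0.22, 0.09, 0.02, 0
lx·mx: 0, 0.4, 0.352, 0.081, 0.016, 0 → R0 = 0.849
x·lx·mx: 0, 0.4, 0.704, 0.243, 0.064, 0 → Σ = 1.411
T = 1.411 / 0.849 = 1.661955… → 1.662

1.662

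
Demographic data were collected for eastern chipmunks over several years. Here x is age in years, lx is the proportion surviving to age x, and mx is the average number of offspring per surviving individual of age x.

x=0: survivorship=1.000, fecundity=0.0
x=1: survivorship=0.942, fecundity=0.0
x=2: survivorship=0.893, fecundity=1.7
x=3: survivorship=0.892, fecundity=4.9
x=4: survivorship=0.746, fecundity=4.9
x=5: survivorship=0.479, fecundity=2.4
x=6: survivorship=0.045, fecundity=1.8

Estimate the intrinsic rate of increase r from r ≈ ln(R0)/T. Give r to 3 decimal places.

R0 = Σ lx·mx = 0 + 0 + 1.5181 + 4.3708 + 3.6554 + 1.1496 + 0.081 = 10.7749
Σ x·lx·mx = 37.0042; T = 37.0042/10.7749 = 3.4343…
r ≈ ln(R0)/T = ln(10.7749)/3.4343… = 0.6922… → 0.692

0.692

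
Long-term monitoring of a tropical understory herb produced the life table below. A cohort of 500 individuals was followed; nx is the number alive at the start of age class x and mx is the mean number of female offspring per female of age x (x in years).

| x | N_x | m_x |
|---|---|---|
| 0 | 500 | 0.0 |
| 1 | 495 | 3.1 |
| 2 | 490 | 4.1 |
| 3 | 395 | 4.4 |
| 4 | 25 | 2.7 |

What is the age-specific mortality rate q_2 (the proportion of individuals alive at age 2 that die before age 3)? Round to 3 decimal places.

lx = nx/n0 = nx/500: 1, 0.99, 0.98, 0.79, 0.05
q_2 = (l_2 − l_3) / l_2 = (0.98 − 0.79) / 0.98
     = 0.19 / 0.98 = 0.193878… → 0.194

0.194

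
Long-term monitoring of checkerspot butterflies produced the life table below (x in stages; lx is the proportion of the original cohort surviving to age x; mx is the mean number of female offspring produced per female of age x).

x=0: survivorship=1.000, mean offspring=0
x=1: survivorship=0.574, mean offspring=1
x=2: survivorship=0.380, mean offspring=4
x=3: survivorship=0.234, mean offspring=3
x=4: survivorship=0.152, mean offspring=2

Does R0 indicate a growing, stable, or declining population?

growing

R0 = Σ lx·mx = 0 + 0.574 + 1.52 + 0.702 + 0.304 = 3.1
R0 > 1, so the population is growing.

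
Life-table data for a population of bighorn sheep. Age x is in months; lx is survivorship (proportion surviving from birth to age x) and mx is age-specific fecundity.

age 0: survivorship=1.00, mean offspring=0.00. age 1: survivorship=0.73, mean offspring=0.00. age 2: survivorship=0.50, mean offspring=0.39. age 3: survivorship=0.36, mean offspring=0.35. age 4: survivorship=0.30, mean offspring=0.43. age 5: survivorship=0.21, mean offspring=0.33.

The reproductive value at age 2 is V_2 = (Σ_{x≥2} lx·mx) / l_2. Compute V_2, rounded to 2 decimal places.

1.04

lx·mx for x ≥ 2: 0.195, 0.126, 0.129, 0.0693 → sum = 0.5193
V_2 = 0.5193 / l_2 = 0.5193 / 0.5 = 1.0386 → 1.04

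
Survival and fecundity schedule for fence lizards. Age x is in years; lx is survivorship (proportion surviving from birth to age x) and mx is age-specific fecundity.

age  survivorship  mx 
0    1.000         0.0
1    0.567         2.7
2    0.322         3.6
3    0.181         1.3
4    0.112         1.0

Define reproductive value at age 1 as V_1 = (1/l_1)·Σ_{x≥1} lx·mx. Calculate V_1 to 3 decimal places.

5.357

lx·mx for x ≥ 1: 1.5309, 1.1592, 0.2353, 0.112 → sum = 3.0374
V_1 = 3.0374 / l_1 = 3.0374 / 0.567 = 5.356966… → 5.357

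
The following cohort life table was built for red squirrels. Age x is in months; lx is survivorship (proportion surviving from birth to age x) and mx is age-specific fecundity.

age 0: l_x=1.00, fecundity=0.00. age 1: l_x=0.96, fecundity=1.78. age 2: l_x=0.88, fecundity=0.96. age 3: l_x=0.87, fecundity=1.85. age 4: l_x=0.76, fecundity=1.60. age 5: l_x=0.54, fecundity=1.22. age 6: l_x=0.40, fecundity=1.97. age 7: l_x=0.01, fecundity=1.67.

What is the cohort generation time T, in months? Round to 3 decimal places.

lx·mx: 0, 1.7088, 0.8448, 1.6095, 1.216, 0.6588, 0.788, 0.0167 → R0 = 6.8426
x·lx·mx: 0, 1.7088, 1.6896, 4.8285, 4.864, 3.294, 4.728, 0.1169 → Σ = 21.2298
T = 21.2298 / 6.8426 = 3.102593… → 3.103

3.103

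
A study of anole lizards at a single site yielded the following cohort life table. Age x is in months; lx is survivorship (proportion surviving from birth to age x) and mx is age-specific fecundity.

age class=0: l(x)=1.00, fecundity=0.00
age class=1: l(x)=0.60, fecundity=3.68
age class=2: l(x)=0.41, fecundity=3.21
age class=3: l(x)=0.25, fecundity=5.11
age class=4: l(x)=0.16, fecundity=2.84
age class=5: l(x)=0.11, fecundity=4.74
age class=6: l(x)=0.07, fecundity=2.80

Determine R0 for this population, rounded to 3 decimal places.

lx·mx by age: 0, 2.208, 1.3161, 1.2775, 0.4544, 0.5214, 0.196
R0 = Σ lx·mx = 5.9734 → 5.973

5.973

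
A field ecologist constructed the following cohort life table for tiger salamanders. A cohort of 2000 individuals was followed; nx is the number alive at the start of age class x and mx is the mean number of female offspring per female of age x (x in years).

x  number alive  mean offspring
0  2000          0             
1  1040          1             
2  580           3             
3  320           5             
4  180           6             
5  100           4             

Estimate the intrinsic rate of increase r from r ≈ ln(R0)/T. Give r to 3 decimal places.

lx = nx/n0 = nx/2000: 1, 0.52, 0.29, 0.16, 0.09, 0.05
R0 = Σ lx·mx = 0 + 0.52 + 0.87 + 0.8 + 0.54 + 0.2 = 2.93
Σ x·lx·mx = 7.82; T = 7.82/2.93 = 2.66894…
r ≈ ln(R0)/T = ln(2.93)/2.66894… = 0.40278… → 0.403

0.403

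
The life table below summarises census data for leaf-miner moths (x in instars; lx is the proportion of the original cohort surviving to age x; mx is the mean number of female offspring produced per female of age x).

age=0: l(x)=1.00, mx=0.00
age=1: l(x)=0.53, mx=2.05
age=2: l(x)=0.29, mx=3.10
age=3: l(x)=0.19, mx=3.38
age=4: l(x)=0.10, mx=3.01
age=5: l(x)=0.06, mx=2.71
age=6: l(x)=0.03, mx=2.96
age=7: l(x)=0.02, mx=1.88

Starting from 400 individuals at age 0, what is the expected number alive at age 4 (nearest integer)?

40

Expected survivors = N0 · l_4 = 400 × 0.10 = 40 → 40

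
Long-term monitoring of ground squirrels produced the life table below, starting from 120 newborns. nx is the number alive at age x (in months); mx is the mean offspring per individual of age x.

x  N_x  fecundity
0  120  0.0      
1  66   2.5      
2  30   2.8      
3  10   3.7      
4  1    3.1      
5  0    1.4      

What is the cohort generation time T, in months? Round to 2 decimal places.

lx = nx/n0 = nx/120: 1, 0.55, 0.25, 0.08333…, 0.00833…, 0
lx·mx: 0, 1.375, 0.7, 0.308333…, 0.025833…, 0 → R0 = 2.409167…
x·lx·mx: 0, 1.375, 1.4, 0.925…, 0.103333…, 0 → Σ = 3.803333…
T = 3.803333… / 2.409167… = 1.578692… → 1.58

1.58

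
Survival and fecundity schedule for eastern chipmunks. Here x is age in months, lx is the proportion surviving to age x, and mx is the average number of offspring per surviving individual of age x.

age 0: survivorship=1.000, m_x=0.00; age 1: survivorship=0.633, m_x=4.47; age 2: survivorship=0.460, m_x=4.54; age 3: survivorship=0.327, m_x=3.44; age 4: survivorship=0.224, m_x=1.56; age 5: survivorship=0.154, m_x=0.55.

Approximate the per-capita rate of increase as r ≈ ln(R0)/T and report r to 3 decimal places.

R0 = Σ lx·mx = 0 + 2.82951 + 2.0884 + 1.12488 + 0.34944 + 0.0847 = 6.47693
Σ x·lx·mx = 12.20221; T = 12.20221/6.47693 = 1.88395…
r ≈ ln(R0)/T = ln(6.47693)/1.88395… = 0.99166… → 0.992

0.992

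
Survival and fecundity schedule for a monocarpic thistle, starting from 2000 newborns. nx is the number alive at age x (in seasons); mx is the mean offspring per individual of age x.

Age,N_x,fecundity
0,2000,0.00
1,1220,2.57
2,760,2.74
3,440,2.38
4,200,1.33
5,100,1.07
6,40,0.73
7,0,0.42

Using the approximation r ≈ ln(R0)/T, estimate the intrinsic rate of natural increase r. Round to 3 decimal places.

0.657

lx = nx/n0 = nx/2000: 1, 0.61, 0.38, 0.22, 0.1, 0.05, 0.02, 0
R0 = Σ lx·mx = 0 + 1.5677 + 1.0412 + 0.5236 + 0.133 + 0.0535 + 0.0146 + 0 = 3.3336
Σ x·lx·mx = 6.108; T = 6.108/3.3336 = 1.83225…
r ≈ ln(R0)/T = ln(3.3336)/1.83225… = 0.65714… → 0.657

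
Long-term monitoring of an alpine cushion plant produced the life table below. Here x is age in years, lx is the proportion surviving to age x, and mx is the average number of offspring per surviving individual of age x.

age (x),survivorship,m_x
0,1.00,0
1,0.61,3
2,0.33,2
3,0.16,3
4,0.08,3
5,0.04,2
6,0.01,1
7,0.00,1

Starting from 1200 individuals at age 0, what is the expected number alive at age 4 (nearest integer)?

Expected survivors = N0 · l_4 = 1200 × 0.08 = 96 → 96

96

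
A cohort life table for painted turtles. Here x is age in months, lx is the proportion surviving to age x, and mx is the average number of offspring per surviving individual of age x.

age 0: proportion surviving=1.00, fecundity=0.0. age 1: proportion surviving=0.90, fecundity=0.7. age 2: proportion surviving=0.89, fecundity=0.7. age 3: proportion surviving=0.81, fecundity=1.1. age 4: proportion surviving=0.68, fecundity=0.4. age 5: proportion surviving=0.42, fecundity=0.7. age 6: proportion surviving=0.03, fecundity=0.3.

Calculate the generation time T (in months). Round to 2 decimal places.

lx·mx: 0, 0.63, 0.623, 0.891, 0.272, 0.294, 0.009 → R0 = 2.719
x·lx·mx: 0, 0.63, 1.246, 2.673, 1.088, 1.47, 0.054 → Σ = 7.161
T = 7.161 / 2.719 = 2.633689… → 2.63

2.63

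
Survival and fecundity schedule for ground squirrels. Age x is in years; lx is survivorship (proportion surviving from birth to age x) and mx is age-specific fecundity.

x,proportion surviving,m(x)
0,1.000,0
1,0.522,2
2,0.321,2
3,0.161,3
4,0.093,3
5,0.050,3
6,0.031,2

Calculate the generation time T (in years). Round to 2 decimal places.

2.26

lx·mx: 0, 1.044, 0.642, 0.483, 0.279, 0.15, 0.062 → R0 = 2.66
x·lx·mx: 0, 1.044, 1.284, 1.449, 1.116, 0.75, 0.372 → Σ = 6.015
T = 6.015 / 2.66 = 2.261278… → 2.26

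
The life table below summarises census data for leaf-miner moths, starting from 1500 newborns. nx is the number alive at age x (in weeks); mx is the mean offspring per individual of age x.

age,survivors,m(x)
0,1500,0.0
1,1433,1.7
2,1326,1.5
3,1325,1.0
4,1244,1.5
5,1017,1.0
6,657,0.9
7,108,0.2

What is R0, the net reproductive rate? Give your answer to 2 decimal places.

6.16

lx = nx/n0 = nx/1500: 1, 0.95533…, 0.884, 0.88333…, 0.82933…, 0.678, 0.438, 0.072
lx·mx by age: 0, 1.624067…, 1.326, 0.883333…, 1.244…, 0.678, 0.3942, 0.0144
R0 = Σ lx·mx = 6.164… → 6.16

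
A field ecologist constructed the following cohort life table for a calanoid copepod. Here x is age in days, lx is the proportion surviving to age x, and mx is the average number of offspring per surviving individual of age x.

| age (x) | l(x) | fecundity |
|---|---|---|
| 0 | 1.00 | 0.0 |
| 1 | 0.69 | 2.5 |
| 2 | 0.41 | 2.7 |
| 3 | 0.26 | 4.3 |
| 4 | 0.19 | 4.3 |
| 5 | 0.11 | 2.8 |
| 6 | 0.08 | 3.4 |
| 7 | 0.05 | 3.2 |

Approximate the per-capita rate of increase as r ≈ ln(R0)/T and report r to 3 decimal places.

0.633

R0 = Σ lx·mx = 0 + 1.725 + 1.107 + 1.118 + 0.817 + 0.308 + 0.272 + 0.16 = 5.507
Σ x·lx·mx = 14.853; T = 14.853/5.507 = 2.69711…
r ≈ ln(R0)/T = ln(5.507)/2.69711… = 0.63254… → 0.633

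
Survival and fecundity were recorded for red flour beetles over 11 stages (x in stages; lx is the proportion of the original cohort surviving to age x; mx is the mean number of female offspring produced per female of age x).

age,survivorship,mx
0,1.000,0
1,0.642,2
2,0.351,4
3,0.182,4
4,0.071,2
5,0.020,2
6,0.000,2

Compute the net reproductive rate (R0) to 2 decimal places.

lx·mx by age: 0, 1.284, 1.404, 0.728, 0.142, 0.04, 0
R0 = Σ lx·mx = 3.598 → 3.60

3.60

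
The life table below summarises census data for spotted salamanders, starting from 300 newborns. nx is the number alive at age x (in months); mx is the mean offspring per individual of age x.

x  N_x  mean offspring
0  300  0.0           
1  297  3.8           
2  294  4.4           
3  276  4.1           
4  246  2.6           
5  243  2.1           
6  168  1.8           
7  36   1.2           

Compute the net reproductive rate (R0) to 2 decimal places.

lx = nx/n0 = nx/300: 1, 0.99, 0.98, 0.92, 0.82, 0.81, 0.56, 0.12
lx·mx by age: 0, 3.762, 4.312, 3.772, 2.132, 1.701, 1.008, 0.144
R0 = Σ lx·mx = 16.831 → 16.83

16.83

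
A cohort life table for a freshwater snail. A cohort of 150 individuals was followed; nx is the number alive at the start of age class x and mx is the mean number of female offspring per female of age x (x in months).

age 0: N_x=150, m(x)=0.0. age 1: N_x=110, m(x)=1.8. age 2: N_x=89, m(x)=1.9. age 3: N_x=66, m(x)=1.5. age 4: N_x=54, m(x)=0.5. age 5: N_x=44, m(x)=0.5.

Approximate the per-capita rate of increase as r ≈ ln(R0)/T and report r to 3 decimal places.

lx = nx/n0 = nx/150: 1, 0.73333…, 0.59333…, 0.44, 0.36, 0.29333…
R0 = Σ lx·mx = 0 + 1.32… + 1.12733… + 0.66 + 0.18 + 0.14667… = 3.434…
Σ x·lx·mx = 7.008…; T = 7.008…/3.434… = 2.04077…
r ≈ ln(R0)/T = ln(3.434…)/2.04077… = 0.60454… → 0.605

0.605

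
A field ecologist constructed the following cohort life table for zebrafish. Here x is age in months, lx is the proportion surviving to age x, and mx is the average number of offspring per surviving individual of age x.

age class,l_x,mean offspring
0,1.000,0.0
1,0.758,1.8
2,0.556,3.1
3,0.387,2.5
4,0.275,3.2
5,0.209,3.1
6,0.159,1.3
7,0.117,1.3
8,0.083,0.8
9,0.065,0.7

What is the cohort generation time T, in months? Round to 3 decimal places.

lx·mx: 0, 1.3644, 1.7236, 0.9675, 0.88, 0.6479, 0.2067, 0.1521, 0.0664, 0.0455 → R0 = 6.0541
x·lx·mx: 0, 1.3644, 3.4472, 2.9025, 3.52, 3.2395, 1.2402, 1.0647, 0.5312, 0.4095 → Σ = 17.7192
T = 17.7192 / 6.0541 = 2.92681… → 2.927

2.927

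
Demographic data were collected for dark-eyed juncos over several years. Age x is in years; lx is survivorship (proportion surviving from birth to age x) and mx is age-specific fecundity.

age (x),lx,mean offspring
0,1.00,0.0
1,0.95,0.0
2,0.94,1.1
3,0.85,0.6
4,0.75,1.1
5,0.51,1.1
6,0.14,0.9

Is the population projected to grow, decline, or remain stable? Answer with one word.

growing

R0 = Σ lx·mx = 0 + 0 + 1.034 + 0.51 + 0.825 + 0.561 + 0.126 = 3.056
R0 > 1, so the population is growing.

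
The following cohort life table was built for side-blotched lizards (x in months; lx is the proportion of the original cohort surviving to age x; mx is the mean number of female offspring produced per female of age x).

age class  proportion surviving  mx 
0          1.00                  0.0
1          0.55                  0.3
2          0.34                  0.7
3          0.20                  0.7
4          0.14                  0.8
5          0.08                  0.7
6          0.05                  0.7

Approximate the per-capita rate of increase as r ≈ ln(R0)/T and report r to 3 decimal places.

R0 = Σ lx·mx = 0 + 0.165 + 0.238 + 0.14 + 0.112 + 0.056 + 0.035 = 0.746
Σ x·lx·mx = 1.999; T = 1.999/0.746 = 2.67962…
r ≈ ln(R0)/T = ln(0.746)/2.67962… = -0.10935… → -0.109

-0.109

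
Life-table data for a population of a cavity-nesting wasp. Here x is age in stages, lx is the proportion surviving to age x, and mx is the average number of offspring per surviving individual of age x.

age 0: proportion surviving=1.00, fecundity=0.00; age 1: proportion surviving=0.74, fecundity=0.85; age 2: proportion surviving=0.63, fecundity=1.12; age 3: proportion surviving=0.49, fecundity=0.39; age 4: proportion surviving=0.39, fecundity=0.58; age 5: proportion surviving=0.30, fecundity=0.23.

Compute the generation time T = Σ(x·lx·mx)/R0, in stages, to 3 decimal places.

2.122

lx·mx: 0, 0.629, 0.7056, 0.1911, 0.2262, 0.069 → R0 = 1.8209
x·lx·mx: 0, 0.629, 1.4112, 0.5733, 0.9048, 0.345 → Σ = 3.8633
T = 3.8633 / 1.8209 = 2.121643… → 2.122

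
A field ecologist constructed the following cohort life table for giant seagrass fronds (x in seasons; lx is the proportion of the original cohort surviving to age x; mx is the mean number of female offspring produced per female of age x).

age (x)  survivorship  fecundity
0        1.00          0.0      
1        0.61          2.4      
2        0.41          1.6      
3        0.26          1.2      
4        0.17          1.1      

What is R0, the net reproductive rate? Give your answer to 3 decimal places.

2.619

lx·mx by age: 0, 1.464, 0.656, 0.312, 0.187
R0 = Σ lx·mx = 2.619 → 2.619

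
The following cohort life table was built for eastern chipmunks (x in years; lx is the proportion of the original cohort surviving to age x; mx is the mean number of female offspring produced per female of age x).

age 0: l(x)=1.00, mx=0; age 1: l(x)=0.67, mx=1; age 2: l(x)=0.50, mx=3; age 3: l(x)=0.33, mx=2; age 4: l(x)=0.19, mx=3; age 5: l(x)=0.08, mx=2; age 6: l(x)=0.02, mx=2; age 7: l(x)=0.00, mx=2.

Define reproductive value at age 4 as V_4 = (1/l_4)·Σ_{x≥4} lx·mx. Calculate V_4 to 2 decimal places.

lx·mx for x ≥ 4: 0.57, 0.16, 0.04, 0 → sum = 0.77
V_4 = 0.77 / l_4 = 0.77 / 0.19 = 4.052632… → 4.05

4.05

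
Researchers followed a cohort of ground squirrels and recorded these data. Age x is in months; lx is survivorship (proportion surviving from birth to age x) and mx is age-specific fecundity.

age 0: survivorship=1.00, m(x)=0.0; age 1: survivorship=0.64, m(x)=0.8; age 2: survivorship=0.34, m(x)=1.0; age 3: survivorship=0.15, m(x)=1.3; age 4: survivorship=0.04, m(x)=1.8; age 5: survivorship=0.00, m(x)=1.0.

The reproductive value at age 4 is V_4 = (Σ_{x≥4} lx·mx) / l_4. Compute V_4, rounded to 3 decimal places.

lx·mx for x ≥ 4: 0.072, 0 → sum = 0.072
V_4 = 0.072 / l_4 = 0.072 / 0.04 = 1.8 → 1.800

1.800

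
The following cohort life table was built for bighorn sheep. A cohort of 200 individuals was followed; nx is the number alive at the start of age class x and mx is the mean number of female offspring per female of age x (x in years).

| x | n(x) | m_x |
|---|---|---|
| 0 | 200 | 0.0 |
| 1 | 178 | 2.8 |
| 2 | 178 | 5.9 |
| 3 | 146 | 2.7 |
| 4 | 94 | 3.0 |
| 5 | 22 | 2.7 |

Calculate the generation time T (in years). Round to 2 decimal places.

2.28

lx = nx/n0 = nx/200: 1, 0.89, 0.89, 0.73, 0.47, 0.11
lx·mx: 0, 2.492, 5.251, 1.971, 1.41, 0.297 → R0 = 11.421
x·lx·mx: 0, 2.492, 10.502, 5.913, 5.64, 1.485 → Σ = 26.032
T = 26.032 / 11.421 = 2.27931… → 2.28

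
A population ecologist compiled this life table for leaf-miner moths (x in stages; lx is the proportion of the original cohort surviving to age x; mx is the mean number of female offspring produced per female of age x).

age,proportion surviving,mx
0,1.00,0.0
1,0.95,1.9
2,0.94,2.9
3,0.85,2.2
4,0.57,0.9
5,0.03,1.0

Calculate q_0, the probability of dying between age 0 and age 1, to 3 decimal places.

0.050

q_0 = (l_0 − l_1) / l_0 = (1 − 0.95) / 1
     = 0.05 / 1 = 0.05 → 0.050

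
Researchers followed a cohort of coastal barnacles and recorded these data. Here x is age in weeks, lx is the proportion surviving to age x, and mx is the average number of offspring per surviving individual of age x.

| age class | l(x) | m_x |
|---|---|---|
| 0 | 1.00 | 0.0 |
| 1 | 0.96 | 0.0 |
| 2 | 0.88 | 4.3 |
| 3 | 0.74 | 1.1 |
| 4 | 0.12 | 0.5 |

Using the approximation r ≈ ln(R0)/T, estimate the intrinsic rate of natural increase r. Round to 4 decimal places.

0.6992

R0 = Σ lx·mx = 0 + 0 + 3.784 + 0.814 + 0.06 = 4.658
Σ x·lx·mx = 10.25; T = 10.25/4.658 = 2.20052…
r ≈ ln(R0)/T = ln(4.658)/2.20052… = 0.699194… → 0.6992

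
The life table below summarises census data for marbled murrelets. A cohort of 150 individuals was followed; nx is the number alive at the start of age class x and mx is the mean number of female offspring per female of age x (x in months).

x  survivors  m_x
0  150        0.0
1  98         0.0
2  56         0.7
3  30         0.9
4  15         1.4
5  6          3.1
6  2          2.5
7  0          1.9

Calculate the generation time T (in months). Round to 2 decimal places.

lx = nx/n0 = nx/150: 1, 0.65333…, 0.37333…, 0.2, 0.1, 0.04, 0.01333…, 0
lx·mx: 0, 0, 0.261333…, 0.18, 0.14, 0.124, 0.033333…, 0 → R0 = 0.738667…
x·lx·mx: 0, 0, 0.522667…, 0.54, 0.56, 0.62, 0.2…, 0 → Σ = 2.442667…
T = 2.442667… / 0.738667… = 3.306859… → 3.31

3.31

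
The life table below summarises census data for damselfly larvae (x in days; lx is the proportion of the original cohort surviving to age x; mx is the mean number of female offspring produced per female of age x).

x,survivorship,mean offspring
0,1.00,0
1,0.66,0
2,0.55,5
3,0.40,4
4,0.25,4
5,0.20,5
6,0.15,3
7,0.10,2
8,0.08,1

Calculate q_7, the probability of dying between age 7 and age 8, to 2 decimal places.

q_7 = (l_7 − l_8) / l_7 = (0.1 − 0.08) / 0.1
     = 0.02 / 0.1 = 0.2 → 0.20

0.20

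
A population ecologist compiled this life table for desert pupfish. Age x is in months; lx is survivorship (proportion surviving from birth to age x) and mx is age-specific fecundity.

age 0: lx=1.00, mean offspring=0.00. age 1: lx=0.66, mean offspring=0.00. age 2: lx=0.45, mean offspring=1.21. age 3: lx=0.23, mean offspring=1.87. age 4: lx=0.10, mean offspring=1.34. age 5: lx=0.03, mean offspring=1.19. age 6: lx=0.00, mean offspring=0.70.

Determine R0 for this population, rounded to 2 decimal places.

lx·mx by age: 0, 0, 0.5445, 0.4301, 0.134, 0.0357, 0
R0 = Σ lx·mx = 1.1443 → 1.14

1.14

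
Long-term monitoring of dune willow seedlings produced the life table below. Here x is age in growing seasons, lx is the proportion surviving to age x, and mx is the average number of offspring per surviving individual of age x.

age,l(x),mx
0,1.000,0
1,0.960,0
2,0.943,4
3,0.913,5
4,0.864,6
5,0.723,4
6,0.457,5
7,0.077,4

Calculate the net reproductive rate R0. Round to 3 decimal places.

19.006

lx·mx by age: 0, 0, 3.772, 4.565, 5.184, 2.892, 2.285, 0.308
R0 = Σ lx·mx = 19.006 → 19.006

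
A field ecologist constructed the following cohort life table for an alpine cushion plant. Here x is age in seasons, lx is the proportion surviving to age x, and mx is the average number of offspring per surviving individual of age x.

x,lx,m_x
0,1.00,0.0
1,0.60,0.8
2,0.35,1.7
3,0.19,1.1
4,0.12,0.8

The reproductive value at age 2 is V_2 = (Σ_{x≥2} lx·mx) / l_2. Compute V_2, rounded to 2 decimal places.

2.57

lx·mx for x ≥ 2: 0.595, 0.209, 0.096 → sum = 0.9
V_2 = 0.9 / l_2 = 0.9 / 0.35 = 2.571429… → 2.57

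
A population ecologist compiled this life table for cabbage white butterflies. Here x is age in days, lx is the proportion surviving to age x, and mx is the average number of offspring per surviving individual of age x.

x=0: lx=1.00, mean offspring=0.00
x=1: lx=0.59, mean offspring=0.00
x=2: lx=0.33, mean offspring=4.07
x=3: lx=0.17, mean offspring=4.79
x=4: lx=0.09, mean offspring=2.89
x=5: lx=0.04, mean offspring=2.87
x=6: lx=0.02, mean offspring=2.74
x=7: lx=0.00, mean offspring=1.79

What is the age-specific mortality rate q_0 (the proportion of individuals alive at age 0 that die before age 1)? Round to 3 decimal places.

q_0 = (l_0 − l_1) / l_0 = (1 − 0.59) / 1
     = 0.41 / 1 = 0.41 → 0.410

0.410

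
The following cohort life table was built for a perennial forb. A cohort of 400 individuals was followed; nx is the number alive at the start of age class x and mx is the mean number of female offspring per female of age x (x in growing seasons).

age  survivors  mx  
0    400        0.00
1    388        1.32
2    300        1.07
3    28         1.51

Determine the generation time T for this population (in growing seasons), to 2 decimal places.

1.46

lx = nx/n0 = nx/400: 1, 0.97, 0.75, 0.07
lx·mx: 0, 1.2804, 0.8025, 0.1057 → R0 = 2.1886
x·lx·mx: 0, 1.2804, 1.605, 0.3171 → Σ = 3.2025
T = 3.2025 / 2.1886 = 1.463264… → 1.46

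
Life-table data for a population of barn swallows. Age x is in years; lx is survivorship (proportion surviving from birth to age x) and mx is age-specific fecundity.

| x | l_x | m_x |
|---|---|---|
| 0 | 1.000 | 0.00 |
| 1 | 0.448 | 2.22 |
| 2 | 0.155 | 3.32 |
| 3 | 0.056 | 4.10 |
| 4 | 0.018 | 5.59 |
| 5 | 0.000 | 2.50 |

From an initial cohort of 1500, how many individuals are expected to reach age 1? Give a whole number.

Expected survivors = N0 · l_1 = 1500 × 0.448 = 672 → 672

672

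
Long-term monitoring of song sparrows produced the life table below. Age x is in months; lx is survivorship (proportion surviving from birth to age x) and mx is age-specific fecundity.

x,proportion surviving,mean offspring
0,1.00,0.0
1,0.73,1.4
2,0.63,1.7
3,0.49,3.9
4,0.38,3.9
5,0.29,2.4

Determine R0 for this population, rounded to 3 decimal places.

6.182

lx·mx by age: 0, 1.022, 1.071, 1.911, 1.482, 0.696
R0 = Σ lx·mx = 6.182 → 6.182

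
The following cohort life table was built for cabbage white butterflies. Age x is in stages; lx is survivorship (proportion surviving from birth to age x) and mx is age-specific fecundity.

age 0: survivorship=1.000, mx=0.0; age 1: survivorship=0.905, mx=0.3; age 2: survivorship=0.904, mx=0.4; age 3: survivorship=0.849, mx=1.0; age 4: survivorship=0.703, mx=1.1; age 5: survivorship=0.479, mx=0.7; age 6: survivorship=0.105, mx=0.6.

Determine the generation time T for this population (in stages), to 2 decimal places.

lx·mx: 0, 0.2715, 0.3616, 0.849, 0.7733, 0.3353, 0.063 → R0 = 2.6537
x·lx·mx: 0, 0.2715, 0.7232, 2.547, 3.0932, 1.6765, 0.378 → Σ = 8.6894
T = 8.6894 / 2.6537 = 3.274447… → 3.27

3.27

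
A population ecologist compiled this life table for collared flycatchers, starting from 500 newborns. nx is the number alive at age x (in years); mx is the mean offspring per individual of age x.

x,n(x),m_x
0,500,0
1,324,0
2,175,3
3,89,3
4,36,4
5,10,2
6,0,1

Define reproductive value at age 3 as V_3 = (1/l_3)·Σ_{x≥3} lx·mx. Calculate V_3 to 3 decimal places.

4.843

lx = nx/n0 = nx/500: 1, 0.648, 0.35, 0.178, 0.072, 0.02, 0
lx·mx for x ≥ 3: 0.534, 0.288, 0.04, 0 → sum = 0.862
V_3 = 0.862 / l_3 = 0.862 / 0.178 = 4.842697… → 4.843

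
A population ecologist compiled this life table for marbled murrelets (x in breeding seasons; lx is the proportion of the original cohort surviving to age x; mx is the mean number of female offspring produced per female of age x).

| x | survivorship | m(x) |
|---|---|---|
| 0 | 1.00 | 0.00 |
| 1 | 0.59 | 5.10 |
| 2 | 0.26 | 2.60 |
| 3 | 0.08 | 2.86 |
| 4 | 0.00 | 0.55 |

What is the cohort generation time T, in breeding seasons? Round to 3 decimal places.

lx·mx: 0, 3.009, 0.676, 0.2288, 0 → R0 = 3.9138
x·lx·mx: 0, 3.009, 1.352, 0.6864, 0 → Σ = 5.0474
T = 5.0474 / 3.9138 = 1.289642… → 1.290

1.290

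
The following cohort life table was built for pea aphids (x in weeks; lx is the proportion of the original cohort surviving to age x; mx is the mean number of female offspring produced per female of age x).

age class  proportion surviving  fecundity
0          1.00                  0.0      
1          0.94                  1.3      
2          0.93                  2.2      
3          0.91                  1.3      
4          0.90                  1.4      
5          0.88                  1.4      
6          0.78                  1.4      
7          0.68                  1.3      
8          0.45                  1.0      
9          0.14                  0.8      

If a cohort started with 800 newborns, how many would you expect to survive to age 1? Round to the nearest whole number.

752

Expected survivors = N0 · l_1 = 800 × 0.94 = 752 → 752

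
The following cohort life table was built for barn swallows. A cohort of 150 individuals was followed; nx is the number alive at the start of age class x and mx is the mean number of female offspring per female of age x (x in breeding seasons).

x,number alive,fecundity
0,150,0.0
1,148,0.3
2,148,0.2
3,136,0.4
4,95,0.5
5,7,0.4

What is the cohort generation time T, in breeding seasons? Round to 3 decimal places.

lx = nx/n0 = nx/150: 1, 0.98667…, 0.98667…, 0.90667…, 0.63333…, 0.04667…
lx·mx: 0, 0.296…, 0.197333…, 0.362667…, 0.316667…, 0.018667… → R0 = 1.191333…
x·lx·mx: 0, 0.296…, 0.394667…, 1.088…, 1.266667…, 0.093333… → Σ = 3.138667…
T = 3.138667… / 1.191333… = 2.634583… → 2.635

2.635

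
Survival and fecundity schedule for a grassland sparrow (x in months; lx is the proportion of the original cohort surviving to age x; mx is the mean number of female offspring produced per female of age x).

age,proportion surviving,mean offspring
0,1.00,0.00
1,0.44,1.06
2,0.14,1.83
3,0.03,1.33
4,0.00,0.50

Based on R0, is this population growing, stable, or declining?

R0 = Σ lx·mx = 0 + 0.4664 + 0.2562 + 0.0399 + 0 = 0.7625
R0 < 1, so the population is declining.

declining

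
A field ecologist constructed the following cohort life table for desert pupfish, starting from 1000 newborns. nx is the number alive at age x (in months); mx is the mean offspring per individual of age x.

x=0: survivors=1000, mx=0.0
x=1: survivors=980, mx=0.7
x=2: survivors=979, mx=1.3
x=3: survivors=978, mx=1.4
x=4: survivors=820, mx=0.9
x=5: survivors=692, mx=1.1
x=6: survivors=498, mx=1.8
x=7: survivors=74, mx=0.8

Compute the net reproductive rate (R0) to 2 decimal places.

5.78

lx = nx/n0 = nx/1000: 1, 0.98, 0.979, 0.978, 0.82, 0.692, 0.498, 0.074
lx·mx by age: 0, 0.686, 1.2727, 1.3692, 0.738, 0.7612, 0.8964, 0.0592
R0 = Σ lx·mx = 5.7827 → 5.78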